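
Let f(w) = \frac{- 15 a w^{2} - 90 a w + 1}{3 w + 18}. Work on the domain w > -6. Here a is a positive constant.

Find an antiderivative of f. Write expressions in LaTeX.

A candidate is checked by its d/dw: the result must match f(w).
Check: d/dw[- \frac{5 a w^{2}}{2} + \frac{\log{\left(w + 6 \right)}}{3}] = \frac{- 15 a w^{2} - 90 a w + 1}{3 w + 18} = f(w).

An antiderivative is F(w) = - \frac{5 a w^{2}}{2} + \frac{\log{\left(w + 6 \right)}}{3}.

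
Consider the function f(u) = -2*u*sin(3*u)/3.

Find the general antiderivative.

F(u) = 2*(3*u*cos(3*u) - sin(3*u))/27 + C

Check any antiderivative F(u) by computing F'(u) and comparing it with f(u).
Check: d/du[2*(3*u*cos(3*u) - sin(3*u))/27] = -2*u*sin(3*u)/3 = f(u).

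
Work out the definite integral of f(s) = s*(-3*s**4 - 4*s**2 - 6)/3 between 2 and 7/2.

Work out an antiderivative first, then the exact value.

Antiderivative: F(s) = -s**6/6 - s**4/3 - s**2; value = -44627/128

For F(s) to be correct the identity F'(s) - f(s) = 0 must hold.
F(s) = -s**6/6 - s**4/3 - s**2 is an antiderivative of f.
Check: d/ds[-s**6/6 - s**4/3 - s**2] = -s**5 - 4*s**3/3 - 2*s, which equals f(s).
F(7/2) = -47187/128; F(2) = -20.
Integral = F(7/2) - F(2) = -44627/128.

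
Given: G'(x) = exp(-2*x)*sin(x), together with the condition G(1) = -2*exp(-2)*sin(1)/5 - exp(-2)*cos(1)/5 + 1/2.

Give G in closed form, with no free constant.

Check a candidate G(x) by differentiating: d/dx[G] must match the given G'(x).
A general antiderivative is -2*exp(-2*x)*sin(x)/5 - exp(-2*x)*cos(x)/5 + C.
The condition gives C = -2*exp(-2)*sin(1)/5 - exp(-2)*cos(1)/5 + 1/2 - (-2*exp(-2)*sin(1)/5 - exp(-2)*cos(1)/5) = 1/2.
So G(x) = 1/2 - 2*exp(-2*x)*sin(x)/5 - exp(-2*x)*cos(x)/5.
Check: d/dx[1/2 - 2*exp(-2*x)*sin(x)/5 - exp(-2*x)*cos(x)/5] = exp(-2*x)*sin(x) = G'(x).

G(x) = 1/2 - 2*exp(-2*x)*sin(x)/5 - exp(-2*x)*cos(x)/5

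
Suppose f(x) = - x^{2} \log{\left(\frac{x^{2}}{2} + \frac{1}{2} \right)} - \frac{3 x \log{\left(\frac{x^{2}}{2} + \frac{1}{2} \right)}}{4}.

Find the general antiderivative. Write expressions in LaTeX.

F(x) = \frac{2 x^{3}}{9} + \frac{3 x^{2}}{8} - \frac{2 x}{3} + \left(- \frac{x^{3}}{3} - \frac{3 x^{2}}{8}\right) \log{\left(\frac{x^{2}}{2} + \frac{1}{2} \right)} - \frac{3 \log{\left(x^{2} + 1 \right)}}{8} + \frac{2 \operatorname{atan}{\left(x \right)}}{3} + C

Integrate term by term and add the pieces.
Check: d/dx[\frac{2 x^{3}}{9} + \frac{3 x^{2}}{8} - \frac{2 x}{3} + \left(- \frac{x^{3}}{3} - \frac{3 x^{2}}{8}\right) \log{\left(\frac{x^{2}}{2} + \frac{1}{2} \right)} - \frac{3 \log{\left(x^{2} + 1 \right)}}{8} + \frac{2 \operatorname{atan}{\left(x \right)}}{3}] = - x^{2} \log{\left(x^{2} + 1 \right)} + x^{2} \log{\left(2 \right)} - \frac{3 x \log{\left(x^{2} + 1 \right)}}{4} + \frac{3 x \log{\left(2 \right)}}{4}, which equals f(x).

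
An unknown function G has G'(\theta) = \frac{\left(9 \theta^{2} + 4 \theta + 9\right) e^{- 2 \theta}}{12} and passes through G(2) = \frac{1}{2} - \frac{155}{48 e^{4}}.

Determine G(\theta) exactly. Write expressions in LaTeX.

G(\theta) = \frac{\left(- 18 \theta^{2} - 26 \theta - 31\right) e^{- 2 \theta}}{48} + \frac{1}{2}

Recognize the product-rule pattern: G'(\theta) = u'v + uv' with u = - \frac{3 \theta^{2}}{8} - \frac{13 \theta}{24} - \frac{31}{48}, v = e^{- 2 \theta}, so integration by parts undoes it.
A general antiderivative is \frac{\left(- 18 \theta^{2} - 26 \theta - 31\right) e^{- 2 \theta}}{48} + C.
The condition gives C = \frac{1}{2} - \frac{155}{48 e^{4}} - (- \frac{155}{48 e^{4}}) = \frac{1}{2}.
So G(\theta) = \frac{\left(- 18 \theta^{2} - 26 \theta - 31\right) e^{- 2 \theta}}{48} + \frac{1}{2}.
Check: d/d\theta[\frac{\left(- 18 \theta^{2} - 26 \theta - 31\right) e^{- 2 \theta}}{48} + \frac{1}{2}] = \frac{\left(9 \theta^{2} + 4 \theta + 9\right) e^{- 2 \theta}}{12} = G'(\theta).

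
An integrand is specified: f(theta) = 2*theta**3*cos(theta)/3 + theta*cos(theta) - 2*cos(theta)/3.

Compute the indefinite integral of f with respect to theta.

F(theta) = 2*theta**3*sin(theta)/3 + 2*theta**2*cos(theta) - 3*theta*sin(theta) - 2*sin(theta)/3 - 3*cos(theta) + C

Integrate term by term and add the pieces.
Check: d/dtheta[2*theta**3*sin(theta)/3 + 2*theta**2*cos(theta) - 3*theta*sin(theta) - 2*sin(theta)/3 - 3*cos(theta)] = 2*theta**3*cos(theta)/3 + theta*cos(theta) - 2*cos(theta)/3 = f(theta).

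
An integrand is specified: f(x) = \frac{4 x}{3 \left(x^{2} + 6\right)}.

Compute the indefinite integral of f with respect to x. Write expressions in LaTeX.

F(x) = \frac{2 \log{\left(x^{2} + 6 \right)}}{3} + C

The substitution u = x^{2} + 6 works: f is exactly (dF/du)*(du/dx) for that inner function.
Check: d/dx[\frac{2 \log{\left(x^{2} + 6 \right)}}{3}] = \frac{4 x}{3 x^{2} + 18}, which equals f(x).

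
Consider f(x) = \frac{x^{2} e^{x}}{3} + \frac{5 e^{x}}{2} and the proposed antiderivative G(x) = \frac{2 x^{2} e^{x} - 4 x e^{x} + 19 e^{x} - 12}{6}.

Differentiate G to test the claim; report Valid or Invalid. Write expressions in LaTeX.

Valid. The derivative of G reproduces f.

d/dx[G] = \frac{x^{2} e^{x}}{3} + \frac{5 e^{x}}{2}
This equals f(x) exactly, so the claim holds.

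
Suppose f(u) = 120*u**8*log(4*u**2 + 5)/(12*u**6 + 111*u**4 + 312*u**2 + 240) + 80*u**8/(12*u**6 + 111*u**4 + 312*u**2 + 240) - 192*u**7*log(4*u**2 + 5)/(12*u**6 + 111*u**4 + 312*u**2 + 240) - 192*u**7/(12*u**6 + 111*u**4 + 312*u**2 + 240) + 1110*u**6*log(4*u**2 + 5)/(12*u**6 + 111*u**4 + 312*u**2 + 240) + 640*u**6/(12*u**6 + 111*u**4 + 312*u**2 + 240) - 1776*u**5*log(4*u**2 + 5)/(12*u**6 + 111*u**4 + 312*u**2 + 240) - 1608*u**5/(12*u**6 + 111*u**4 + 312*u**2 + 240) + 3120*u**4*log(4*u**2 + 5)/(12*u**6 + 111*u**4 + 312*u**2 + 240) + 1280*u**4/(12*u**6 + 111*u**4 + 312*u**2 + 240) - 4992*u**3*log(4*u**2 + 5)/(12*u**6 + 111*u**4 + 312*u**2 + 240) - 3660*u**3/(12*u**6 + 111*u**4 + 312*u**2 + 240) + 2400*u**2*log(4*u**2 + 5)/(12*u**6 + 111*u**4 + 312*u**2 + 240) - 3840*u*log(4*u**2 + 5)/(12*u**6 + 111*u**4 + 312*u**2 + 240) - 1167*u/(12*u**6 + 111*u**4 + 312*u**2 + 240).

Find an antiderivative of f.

The integrand splits into summands that can be handled one at a time.
Check: d/du[(20*u**5*log(4*u**2 + 5) - 48*u**4*log(4*u**2 + 5) + 80*u**3*log(4*u**2 + 5) - 210*u**2*log(4*u**2 + 5) - 72*log(4*u**2 + 5) + 3)/(6*(u**2 + 4))] = (120*u**8*log(4*u**2 + 5) + 80*u**8 - 192*u**7*log(4*u**2 + 5) - 192*u**7 + 1110*u**6*log(4*u**2 + 5) + 640*u**6 - 1776*u**5*log(4*u**2 + 5) - 1608*u**5 + 3120*u**4*log(4*u**2 + 5) + 1280*u**4 - 4992*u**3*log(4*u**2 + 5) - 3660*u**3 + 2400*u**2*log(4*u**2 + 5) - 3840*u*log(4*u**2 + 5) - 1167*u)/(12*u**6 + 111*u**4 + 312*u**2 + 240), which equals f(u).

An antiderivative is F(u) = (20*u**5*log(4*u**2 + 5) - 48*u**4*log(4*u**2 + 5) + 80*u**3*log(4*u**2 + 5) - 210*u**2*log(4*u**2 + 5) - 72*log(4*u**2 + 5) + 3)/(6*(u**2 + 4)).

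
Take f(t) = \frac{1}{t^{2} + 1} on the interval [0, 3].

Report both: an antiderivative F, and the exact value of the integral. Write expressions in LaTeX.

An antiderivative F(t) passes only if d/dt[F] lands on f(t) exactly.
F(t) = \operatorname{atan}{\left(t \right)} is an antiderivative of f.
Check: d/dt[\operatorname{atan}{\left(t \right)}] = \frac{1}{t^{2} + 1} = f(t).
F(3) = \operatorname{atan}{\left(3 \right)}; F(0) = 0.
Integral = F(3) - F(0) = \operatorname{atan}{\left(3 \right)}.

Antiderivative: F(t) = \operatorname{atan}{\left(t \right)}; value = \operatorname{atan}{\left(3 \right)}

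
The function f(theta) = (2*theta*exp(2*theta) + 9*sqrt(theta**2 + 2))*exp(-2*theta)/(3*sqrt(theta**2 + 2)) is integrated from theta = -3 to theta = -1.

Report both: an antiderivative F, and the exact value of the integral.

Whatever form F(theta) takes, F'(theta) = f(theta) is non-negotiable.
F(theta) = (4*sqrt(theta**2 + 2)*exp(2*theta) - 9)*exp(-2*theta)/6 is an antiderivative of f.
Check: d/dtheta[(4*sqrt(theta**2 + 2)*exp(2*theta) - 9)*exp(-2*theta)/6] = (2*theta*exp(2*theta) + 9*sqrt(theta**2 + 2))*exp(-2*theta)/(3*sqrt(theta**2 + 2)) = f(theta).
F(-1) = -3*exp(2)/2 + 2*sqrt(3)/3; F(-3) = -3*exp(6)/2 + 2*sqrt(11)/3.
Integral = F(-1) - F(-3) = -3*exp(2)/2 - 2*sqrt(11)/3 + 2*sqrt(3)/3 + 3*exp(6)/2.

Antiderivative: F(theta) = (4*sqrt(theta**2 + 2)*exp(2*theta) - 9)*exp(-2*theta)/6; value = -3*exp(2)/2 - 2*sqrt(11)/3 + 2*sqrt(3)/3 + 3*exp(6)/2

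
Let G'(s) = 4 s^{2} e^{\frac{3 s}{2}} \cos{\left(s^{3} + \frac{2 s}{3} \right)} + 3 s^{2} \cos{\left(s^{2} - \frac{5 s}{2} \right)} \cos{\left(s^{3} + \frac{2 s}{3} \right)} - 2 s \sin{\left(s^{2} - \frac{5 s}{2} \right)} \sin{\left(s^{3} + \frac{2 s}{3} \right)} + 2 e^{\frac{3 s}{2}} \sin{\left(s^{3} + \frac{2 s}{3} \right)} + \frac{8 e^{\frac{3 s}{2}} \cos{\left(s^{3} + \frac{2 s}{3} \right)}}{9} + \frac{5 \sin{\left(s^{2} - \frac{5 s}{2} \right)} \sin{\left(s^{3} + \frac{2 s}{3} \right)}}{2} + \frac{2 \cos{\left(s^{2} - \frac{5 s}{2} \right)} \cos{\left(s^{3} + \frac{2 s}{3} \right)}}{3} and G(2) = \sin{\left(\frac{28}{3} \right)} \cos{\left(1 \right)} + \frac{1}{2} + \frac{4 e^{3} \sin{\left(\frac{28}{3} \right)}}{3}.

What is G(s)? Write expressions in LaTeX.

Recognize the product-rule pattern: G'(s) = u'v + uv' with u = \frac{4 e^{\frac{3 s}{2}}}{3} + \cos{\left(s^{2} - \frac{5 s}{2} \right)}, v = \sin{\left(s^{3} + \frac{2 s}{3} \right)}, so integration by parts undoes it.
A general antiderivative is - 4 \left(- \frac{e^{\frac{3 s}{2}}}{3} - \frac{\cos{\left(s^{2} - \frac{5 s}{2} \right)}}{4}\right) \sin{\left(s^{3} + \frac{2 s}{3} \right)} + C.
The condition gives C = \sin{\left(\frac{28}{3} \right)} \cos{\left(1 \right)} + \frac{1}{2} + \frac{4 e^{3} \sin{\left(\frac{28}{3} \right)}}{3} - (\sin{\left(\frac{28}{3} \right)} \cos{\left(1 \right)} + \frac{4 e^{3} \sin{\left(\frac{28}{3} \right)}}{3}) = \frac{1}{2}.
So G(s) = \frac{- 2 \left(- 4 e^{\frac{3 s}{2}} - 3 \cos{\left(s^{2} - \frac{5 s}{2} \right)}\right) \sin{\left(s^{3} + \frac{2 s}{3} \right)} + 3}{6}.
Check: d/ds[\frac{- 2 \left(- 4 e^{\frac{3 s}{2}} - 3 \cos{\left(s^{2} - \frac{5 s}{2} \right)}\right) \sin{\left(s^{3} + \frac{2 s}{3} \right)} + 3}{6}] = 4 s^{2} e^{\frac{3 s}{2}} \cos{\left(s^{3} + \frac{2 s}{3} \right)} + 3 s^{2} \cos{\left(s^{2} - \frac{5 s}{2} \right)} \cos{\left(s^{3} + \frac{2 s}{3} \right)} - 2 s \sin{\left(s^{2} - \frac{5 s}{2} \right)} \sin{\left(s^{3} + \frac{2 s}{3} \right)} + 2 e^{\frac{3 s}{2}} \sin{\left(s^{3} + \frac{2 s}{3} \right)} + \frac{8 e^{\frac{3 s}{2}} \cos{\left(s^{3} + \frac{2 s}{3} \right)}}{9} + \frac{5 \sin{\left(s^{2} - \frac{5 s}{2} \right)} \sin{\left(s^{3} + \frac{2 s}{3} \right)}}{2} + \frac{2 \cos{\left(s^{2} - \frac{5 s}{2} \right)} \cos{\left(s^{3} + \frac{2 s}{3} \right)}}{3} = G'(s).

G(s) = \frac{- 2 \left(- 4 e^{\frac{3 s}{2}} - 3 \cos{\left(s^{2} - \frac{5 s}{2} \right)}\right) \sin{\left(s^{3} + \frac{2 s}{3} \right)} + 3}{6}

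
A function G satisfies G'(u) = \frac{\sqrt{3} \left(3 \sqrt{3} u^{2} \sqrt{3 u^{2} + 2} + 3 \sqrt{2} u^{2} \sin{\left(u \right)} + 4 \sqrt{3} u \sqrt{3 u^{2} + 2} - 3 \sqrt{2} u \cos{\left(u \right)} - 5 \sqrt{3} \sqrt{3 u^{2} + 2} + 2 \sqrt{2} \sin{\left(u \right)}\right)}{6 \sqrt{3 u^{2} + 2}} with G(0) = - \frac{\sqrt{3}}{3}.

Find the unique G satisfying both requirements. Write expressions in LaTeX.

G(u) = \frac{3 u^{3} + 6 u^{2} - 15 u - \sqrt{6} \sqrt{3 u^{2} + 2} \cos{\left(u \right)}}{6}

Any candidate G(u) must reproduce the stated G'(u) exactly.
A general antiderivative is \frac{u^{3}}{2} + u^{2} - \frac{5 u}{2} - \frac{\sqrt{2 u^{2} + \frac{4}{3}} \cos{\left(u \right)}}{2} + C.
The condition gives C = - \frac{\sqrt{3}}{3} - (- \frac{\sqrt{3}}{3}) = 0.
So G(u) = \frac{3 u^{3} + 6 u^{2} - 15 u - \sqrt{6} \sqrt{3 u^{2} + 2} \cos{\left(u \right)}}{6}.
Check: d/du[\frac{3 u^{3} + 6 u^{2} - 15 u - \sqrt{6} \sqrt{3 u^{2} + 2} \cos{\left(u \right)}}{6}] = \frac{9 u^{2} \sqrt{3 u^{2} + 2} + 3 \sqrt{6} u^{2} \sin{\left(u \right)} + 12 u \sqrt{3 u^{2} + 2} - 3 \sqrt{6} u \cos{\left(u \right)} - 15 \sqrt{3 u^{2} + 2} + 2 \sqrt{6} \sin{\left(u \right)}}{6 \sqrt{3 u^{2} + 2}}, which equals G'(u).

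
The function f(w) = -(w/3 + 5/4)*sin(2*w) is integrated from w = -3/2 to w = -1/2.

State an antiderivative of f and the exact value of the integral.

Antiderivative: F(w) = w*cos(2*w)/6 - sin(2*w)/12 + 5*cos(2*w)/8; value = -sin(3)/12 + sin(1)/12 + 13*cos(1)/24 - 3*cos(3)/8

Differentiate the proposed F(w) back; it has to land on f(w) exactly.
F(w) = w*cos(2*w)/6 - sin(2*w)/12 + 5*cos(2*w)/8 is an antiderivative of f.
Check: d/dw[w*cos(2*w)/6 - sin(2*w)/12 + 5*cos(2*w)/8] = -w*sin(2*w)/3 - 5*sin(2*w)/4, which equals f(w).
F(-1/2) = sin(1)/12 + 13*cos(1)/24; F(-3/2) = 3*cos(3)/8 + sin(3)/12.
Integral = F(-1/2) - F(-3/2) = -sin(3)/12 + sin(1)/12 + 13*cos(1)/24 - 3*cos(3)/8.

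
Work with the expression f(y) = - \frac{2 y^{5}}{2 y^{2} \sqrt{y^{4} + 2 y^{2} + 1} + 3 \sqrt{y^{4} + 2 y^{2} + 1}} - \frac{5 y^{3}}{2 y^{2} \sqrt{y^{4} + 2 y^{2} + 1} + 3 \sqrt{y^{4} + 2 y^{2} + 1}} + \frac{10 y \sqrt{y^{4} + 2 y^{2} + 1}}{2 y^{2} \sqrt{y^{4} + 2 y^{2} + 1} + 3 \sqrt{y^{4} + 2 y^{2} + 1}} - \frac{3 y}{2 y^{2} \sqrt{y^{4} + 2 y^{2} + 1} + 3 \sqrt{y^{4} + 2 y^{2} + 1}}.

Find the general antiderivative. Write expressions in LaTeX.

F(y) = - \frac{\sqrt{y^{4} + 2 y^{2} + 1}}{2} + \frac{5 \log{\left(2 y^{2} + 3 \right)}}{2} + C

The integrand splits into summands that can be handled one at a time.
Check: d/dy[- \frac{\sqrt{y^{4} + 2 y^{2} + 1}}{2} + \frac{5 \log{\left(2 y^{2} + 3 \right)}}{2}] = \frac{- 2 y^{5} - 5 y^{3} + 10 y \sqrt{y^{4} + 2 y^{2} + 1} - 3 y}{2 y^{2} \sqrt{y^{4} + 2 y^{2} + 1} + 3 \sqrt{y^{4} + 2 y^{2} + 1}}, which equals f(y).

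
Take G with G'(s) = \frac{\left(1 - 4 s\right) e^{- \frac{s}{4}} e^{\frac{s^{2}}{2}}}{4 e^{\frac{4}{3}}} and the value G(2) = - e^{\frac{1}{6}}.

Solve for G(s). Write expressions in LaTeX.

The substitution u = \frac{s^{2}}{2} - \frac{s}{4} - \frac{4}{3} works: G'(s) is exactly (dG/du)*(du/ds) for that inner function.
A general antiderivative is - e^{\frac{s^{2}}{2} - \frac{s}{4} - \frac{4}{3}} + C.
The condition gives C = - e^{\frac{1}{6}} - (- e^{\frac{1}{6}}) = 0.
So G(s) = - e^{\frac{s^{2}}{2} - \frac{s}{4} - \frac{4}{3}}.
Check: d/ds[- e^{\frac{s^{2}}{2} - \frac{s}{4} - \frac{4}{3}}] = \frac{\left(1 - 4 s\right) e^{- \frac{s}{4}} e^{\frac{s^{2}}{2}}}{4 e^{\frac{4}{3}}} = G'(s).

G(s) = - e^{\frac{s^{2}}{2} - \frac{s}{4} - \frac{4}{3}}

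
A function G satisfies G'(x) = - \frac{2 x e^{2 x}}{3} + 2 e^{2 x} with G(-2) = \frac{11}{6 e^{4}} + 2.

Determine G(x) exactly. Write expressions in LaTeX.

G'(x) has the shape u'v + uv' for u = \frac{7}{6} - \frac{x}{3} and v = e^{2 x} — it is the derivative of the product u*v.
A general antiderivative is \frac{\left(7 - 2 x\right) e^{2 x}}{6} + C.
The condition gives C = \frac{11}{6 e^{4}} + 2 - (\frac{11}{6 e^{4}}) = 2.
So G(x) = - \frac{x e^{2 x}}{3} + \frac{7 e^{2 x}}{6} + 2.
Check: d/dx[- \frac{x e^{2 x}}{3} + \frac{7 e^{2 x}}{6} + 2] = - \frac{2 x e^{2 x}}{3} + 2 e^{2 x} = G'(x).

G(x) = - \frac{x e^{2 x}}{3} + \frac{7 e^{2 x}}{6} + 2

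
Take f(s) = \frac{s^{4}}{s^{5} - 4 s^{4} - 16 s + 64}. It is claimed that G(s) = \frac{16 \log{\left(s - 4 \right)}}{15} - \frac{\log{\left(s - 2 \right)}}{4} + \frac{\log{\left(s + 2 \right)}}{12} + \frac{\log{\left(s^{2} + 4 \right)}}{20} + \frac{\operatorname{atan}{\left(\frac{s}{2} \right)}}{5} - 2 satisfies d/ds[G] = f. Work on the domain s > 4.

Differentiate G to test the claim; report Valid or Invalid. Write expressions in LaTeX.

Valid. The derivative of G reproduces f.

d/ds[G] = \frac{s^{4}}{s^{5} - 4 s^{4} - 16 s + 64}
This equals f(s) exactly, so the claim holds.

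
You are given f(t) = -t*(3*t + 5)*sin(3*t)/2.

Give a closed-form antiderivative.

An antiderivative is F(t) = t**2*cos(3*t)/2 - t*sin(3*t)/3 + 5*t*cos(3*t)/6 - 5*sin(3*t)/18 - cos(3*t)/9.

An antiderivative F(t) passes only if d/dt[F] lands on f(t) exactly.
Check: d/dt[t**2*cos(3*t)/2 - t*sin(3*t)/3 + 5*t*cos(3*t)/6 - 5*sin(3*t)/18 - cos(3*t)/9] = -3*t**2*sin(3*t)/2 - 5*t*sin(3*t)/2, which equals f(t).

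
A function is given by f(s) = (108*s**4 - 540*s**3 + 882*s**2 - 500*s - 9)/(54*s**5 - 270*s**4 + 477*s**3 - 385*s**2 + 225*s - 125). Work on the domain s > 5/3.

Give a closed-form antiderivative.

Any candidate F(s) must reproduce f(s) exactly when differentiated.
Check: d/ds[log(s**2 + 1/2) + 3/(2*(3*s - 5)**2)] = (108*s**4 - 540*s**3 + 882*s**2 - 500*s - 9)/(54*s**5 - 270*s**4 + 477*s**3 - 385*s**2 + 225*s - 125) = f(s).

An antiderivative is F(s) = log(s**2 + 1/2) + 3/(2*(3*s - 5)**2).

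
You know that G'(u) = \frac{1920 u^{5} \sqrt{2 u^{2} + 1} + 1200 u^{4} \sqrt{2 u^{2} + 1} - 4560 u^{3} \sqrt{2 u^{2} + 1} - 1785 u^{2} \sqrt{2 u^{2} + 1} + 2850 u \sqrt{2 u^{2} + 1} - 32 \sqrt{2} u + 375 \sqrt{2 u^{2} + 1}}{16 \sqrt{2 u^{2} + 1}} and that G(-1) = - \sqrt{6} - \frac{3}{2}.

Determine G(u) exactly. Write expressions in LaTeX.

Since d/du undoes antidifferentiation here, G(u) must give back the stated G'(u).
A general antiderivative is - \sqrt{4 u^{2} + 2} + \frac{5 \left(2 u^{2} + \frac{u}{2} - \frac{5}{2}\right)^{3}}{2} + C.
The condition gives C = - \sqrt{6} - \frac{3}{2} - (- \frac{5}{2} - \sqrt{6}) = 1.
So G(u) = - \sqrt{4 u^{2} + 2} + \frac{5 \left(2 u^{2} + \frac{u}{2} - \frac{5}{2}\right)^{3}}{2} + 1.
Check: d/du[- \sqrt{4 u^{2} + 2} + \frac{5 \left(2 u^{2} + \frac{u}{2} - \frac{5}{2}\right)^{3}}{2} + 1] = \frac{1920 u^{5} \sqrt{2 u^{2} + 1} + 1200 u^{4} \sqrt{2 u^{2} + 1} - 4560 u^{3} \sqrt{2 u^{2} + 1} - 1785 u^{2} \sqrt{2 u^{2} + 1} + 2850 u \sqrt{2 u^{2} + 1} - 32 \sqrt{2} u + 375 \sqrt{2 u^{2} + 1}}{16 \sqrt{2 u^{2} + 1}} = G'(u).

G(u) = - \sqrt{4 u^{2} + 2} + \frac{5 \left(2 u^{2} + \frac{u}{2} - \frac{5}{2}\right)^{3}}{2} + 1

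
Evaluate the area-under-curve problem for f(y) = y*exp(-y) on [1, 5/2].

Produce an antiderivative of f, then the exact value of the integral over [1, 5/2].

Antiderivative: F(y) = (-y - 1)*exp(-y); value = -7*exp(-5/2)/2 + 2*exp(-1)

f has the shape u'v + uv' for u = -y - 1 and v = exp(-y) — it is the derivative of the product u*v.
F(y) = (-y - 1)*exp(-y) is an antiderivative of f.
Check: d/dy[(-y - 1)*exp(-y)] = y*exp(-y) = f(y).
F(5/2) = -7*exp(-5/2)/2; F(1) = -2*exp(-1).
Integral = F(5/2) - F(1) = -7*exp(-5/2)/2 + 2*exp(-1).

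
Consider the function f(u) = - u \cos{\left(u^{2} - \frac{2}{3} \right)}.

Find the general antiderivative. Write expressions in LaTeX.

The substitution w = u^{2} - \frac{2}{3} works: f is exactly (dF/dw)*(dw/du) for that inner function.
Check: d/du[- \frac{\sin{\left(u^{2} - \frac{2}{3} \right)}}{2}] = - u \cos{\left(u^{2} - \frac{2}{3} \right)} = f(u).

F(u) = - \frac{\sin{\left(u^{2} - \frac{2}{3} \right)}}{2} + C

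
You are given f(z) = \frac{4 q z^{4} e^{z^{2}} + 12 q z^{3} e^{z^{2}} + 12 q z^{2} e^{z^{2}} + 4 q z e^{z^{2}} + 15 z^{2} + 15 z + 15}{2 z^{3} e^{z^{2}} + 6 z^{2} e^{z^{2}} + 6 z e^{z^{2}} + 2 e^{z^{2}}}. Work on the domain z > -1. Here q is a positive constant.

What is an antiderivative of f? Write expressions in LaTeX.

An antiderivative is F(z) = q z^{2} - \frac{15 e^{- z^{2}}}{4 \left(z + 1\right)^{2}}.

Whatever form F(z) takes, F'(z) = f(z) is non-negotiable.
Check: d/dz[q z^{2} - \frac{15 e^{- z^{2}}}{4 \left(z + 1\right)^{2}}] = \frac{4 q z^{4} e^{z^{2}} + 12 q z^{3} e^{z^{2}} + 12 q z^{2} e^{z^{2}} + 4 q z e^{z^{2}} + 15 z^{2} + 15 z + 15}{2 z^{3} e^{z^{2}} + 6 z^{2} e^{z^{2}} + 6 z e^{z^{2}} + 2 e^{z^{2}}} = f(z).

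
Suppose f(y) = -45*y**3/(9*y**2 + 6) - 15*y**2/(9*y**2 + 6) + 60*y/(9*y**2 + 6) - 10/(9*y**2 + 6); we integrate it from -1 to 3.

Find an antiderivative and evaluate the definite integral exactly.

Antiderivative: F(y) = -5*(6*y**2 + 4*y - 12*log(y**2/2 + 1/3) + 3)/12; value = -80/3 - 5*log(5/6) + 5*log(29/6)

Integrate term by term and add the pieces.
F(y) = -5*(6*y**2 + 4*y - 12*log(y**2/2 + 1/3) + 3)/12 is an antiderivative of f.
Check: d/dy[-5*(6*y**2 + 4*y - 12*log(y**2/2 + 1/3) + 3)/12] = (-45*y**3 - 15*y**2 + 60*y - 10)/(9*y**2 + 6), which equals f(y).
F(3) = -115/4 + 5*log(29/6); F(-1) = -25/12 + 5*log(5/6).
Integral = F(3) - F(-1) = -80/3 - 5*log(5/6) + 5*log(29/6).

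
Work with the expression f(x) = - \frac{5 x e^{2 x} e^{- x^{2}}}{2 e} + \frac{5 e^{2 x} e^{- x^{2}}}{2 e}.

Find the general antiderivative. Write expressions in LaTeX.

The substitution u = - x^{2} + 2 x - 1 works: f is exactly (dF/du)*(du/dx) for that inner function.
Check: d/dx[\frac{5 e^{2 x} e^{- x^{2}}}{4 e}] = \frac{\left(- 5 x e^{2 x} + 5 e^{2 x}\right) e^{- x^{2}}}{2 e}, which equals f(x).

F(x) = \frac{5 e^{2 x} e^{- x^{2}}}{4 e} + C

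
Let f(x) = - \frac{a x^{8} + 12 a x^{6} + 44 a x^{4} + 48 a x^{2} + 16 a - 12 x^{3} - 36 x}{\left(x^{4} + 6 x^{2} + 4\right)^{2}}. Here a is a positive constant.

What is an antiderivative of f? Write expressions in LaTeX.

Recover f(x) by differentiating a candidate F(x); any mismatch rules it out.
Check: d/dx[\frac{- a x^{5} - 6 a x^{3} - 4 a x - 3}{x^{4} + 6 x^{2} + 4}] = \frac{- a x^{8} - 12 a x^{6} - 44 a x^{4} - 48 a x^{2} - 16 a + 12 x^{3} + 36 x}{x^{8} + 12 x^{6} + 44 x^{4} + 48 x^{2} + 16}, which equals f(x).

An antiderivative is F(x) = \frac{- a x^{5} - 6 a x^{3} - 4 a x - 3}{x^{4} + 6 x^{2} + 4}.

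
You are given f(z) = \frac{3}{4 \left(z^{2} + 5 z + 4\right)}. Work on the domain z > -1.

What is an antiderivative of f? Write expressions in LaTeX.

An antiderivative is F(z) = \frac{\log{\left(z + 1 \right)} - \log{\left(z + 4 \right)}}{4}.

The denominator factors as 4 \left(z + 1\right) \left(z + 4\right); partial fractions split f into directly integrable pieces: - \frac{1}{4 \left(z + 4\right)} + \frac{1}{4 \left(z + 1\right)}.
Check: d/dz[\frac{\log{\left(z + 1 \right)} - \log{\left(z + 4 \right)}}{4}] = \frac{3}{4 z^{2} + 20 z + 16}, which equals f(z).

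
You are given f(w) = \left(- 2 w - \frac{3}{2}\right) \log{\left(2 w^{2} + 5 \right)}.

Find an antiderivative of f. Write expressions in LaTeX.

An antiderivative is F(w) = w^{2} + 3 w + \left(- w^{2} - \frac{3 w}{2}\right) \log{\left(2 w^{2} + 5 \right)} - \frac{5 \log{\left(w^{2} + \frac{5}{2} \right)}}{2} - \frac{3 \sqrt{10} \operatorname{atan}{\left(\frac{\sqrt{10} w}{5} \right)}}{2}.

Check any antiderivative F(w) by computing F'(w) and comparing it with f(w).
Check: d/dw[w^{2} + 3 w + \left(- w^{2} - \frac{3 w}{2}\right) \log{\left(2 w^{2} + 5 \right)} - \frac{5 \log{\left(w^{2} + \frac{5}{2} \right)}}{2} - \frac{3 \sqrt{10} \operatorname{atan}{\left(\frac{\sqrt{10} w}{5} \right)}}{2}] = - 2 w \log{\left(2 w^{2} + 5 \right)} - \frac{3 \log{\left(2 w^{2} + 5 \right)}}{2}, which equals f(w).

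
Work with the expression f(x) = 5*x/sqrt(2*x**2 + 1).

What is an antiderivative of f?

An antiderivative is F(x) = 5*sqrt(2*x**2 + 1)/2.

The substitution u = 2*x**2 + 1 works: f is exactly (dF/du)*(du/dx) for that inner function.
Check: d/dx[5*sqrt(2*x**2 + 1)/2] = 5*x/sqrt(2*x**2 + 1) = f(x).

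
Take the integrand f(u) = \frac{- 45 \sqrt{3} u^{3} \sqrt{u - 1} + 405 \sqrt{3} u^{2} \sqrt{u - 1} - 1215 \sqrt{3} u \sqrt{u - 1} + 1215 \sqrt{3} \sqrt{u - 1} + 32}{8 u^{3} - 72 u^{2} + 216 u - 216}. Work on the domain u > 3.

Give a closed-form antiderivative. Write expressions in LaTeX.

Since d/du undoes antidifferentiation here, F'(u) = f(u) is required of F(u).
Check: d/du[\frac{- 15 \sqrt{3} u^{3} \sqrt{u - 1} + 105 \sqrt{3} u^{2} \sqrt{u - 1} - 225 \sqrt{3} u \sqrt{u - 1} + 135 \sqrt{3} \sqrt{u - 1} - 8}{4 u^{2} - 24 u + 36}] = \frac{- 45 \sqrt{3} u^{4} + 450 \sqrt{3} u^{3} - 1620 \sqrt{3} u^{2} + 2430 \sqrt{3} u + 32 \sqrt{u - 1} - 1215 \sqrt{3}}{8 u^{3} \sqrt{u - 1} - 72 u^{2} \sqrt{u - 1} + 216 u \sqrt{u - 1} - 216 \sqrt{u - 1}}, which equals f(u).

An antiderivative is F(u) = \frac{- 15 \sqrt{3} u^{3} \sqrt{u - 1} + 105 \sqrt{3} u^{2} \sqrt{u - 1} - 225 \sqrt{3} u \sqrt{u - 1} + 135 \sqrt{3} \sqrt{u - 1} - 8}{4 u^{2} - 24 u + 36}.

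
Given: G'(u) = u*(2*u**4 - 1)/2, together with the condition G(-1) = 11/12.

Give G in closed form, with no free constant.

For G(u) to be correct, d/du[G] must agree with the stated G'(u) identically.
A general antiderivative is u**6/6 - u**2/4 + C.
The condition gives C = 11/12 - (-1/12) = 1.
So G(u) = u**6/6 - u**2/4 + 1.
Check: d/du[u**6/6 - u**2/4 + 1] = u**5 - u/2, which equals G'(u).

G(u) = u**6/6 - u**2/4 + 1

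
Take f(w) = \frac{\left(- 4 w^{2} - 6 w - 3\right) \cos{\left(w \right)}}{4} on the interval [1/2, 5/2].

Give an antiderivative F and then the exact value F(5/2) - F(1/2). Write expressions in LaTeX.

Antiderivative: F(w) = \frac{- 4 w^{2} \sin{\left(w \right)} - 6 w \sin{\left(w \right)} - 8 w \cos{\left(w \right)} + 5 \sin{\left(w \right)} - 6 \cos{\left(w \right)}}{4}; value = - \frac{35 \sin{\left(\frac{5}{2} \right)}}{4} - \frac{\sin{\left(\frac{1}{2} \right)}}{4} + \frac{5 \cos{\left(\frac{1}{2} \right)}}{2} - \frac{13 \cos{\left(\frac{5}{2} \right)}}{2}

Whatever form F(w) takes, F'(w) = f(w) is non-negotiable.
F(w) = \frac{- 4 w^{2} \sin{\left(w \right)} - 6 w \sin{\left(w \right)} - 8 w \cos{\left(w \right)} + 5 \sin{\left(w \right)} - 6 \cos{\left(w \right)}}{4} is an antiderivative of f.
Check: d/dw[\frac{- 4 w^{2} \sin{\left(w \right)} - 6 w \sin{\left(w \right)} - 8 w \cos{\left(w \right)} + 5 \sin{\left(w \right)} - 6 \cos{\left(w \right)}}{4}] = - w^{2} \cos{\left(w \right)} - \frac{3 w \cos{\left(w \right)}}{2} - \frac{3 \cos{\left(w \right)}}{4}, which equals f(w).
F(5/2) = - \frac{35 \sin{\left(\frac{5}{2} \right)}}{4} - \frac{13 \cos{\left(\frac{5}{2} \right)}}{2}; F(1/2) = - \frac{5 \cos{\left(\frac{1}{2} \right)}}{2} + \frac{\sin{\left(\frac{1}{2} \right)}}{4}.
Integral = F(5/2) - F(1/2) = - \frac{35 \sin{\left(\frac{5}{2} \right)}}{4} - \frac{\sin{\left(\frac{1}{2} \right)}}{4} + \frac{5 \cos{\left(\frac{1}{2} \right)}}{2} - \frac{13 \cos{\left(\frac{5}{2} \right)}}{2}.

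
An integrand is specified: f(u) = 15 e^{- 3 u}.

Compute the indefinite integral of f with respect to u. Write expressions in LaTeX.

F(u) = - 5 e^{- 3 u} + C

For F(u) to be correct the identity F'(u) - f(u) = 0 must hold.
Check: d/du[- 5 e^{- 3 u}] = 15 e^{- 3 u} = f(u).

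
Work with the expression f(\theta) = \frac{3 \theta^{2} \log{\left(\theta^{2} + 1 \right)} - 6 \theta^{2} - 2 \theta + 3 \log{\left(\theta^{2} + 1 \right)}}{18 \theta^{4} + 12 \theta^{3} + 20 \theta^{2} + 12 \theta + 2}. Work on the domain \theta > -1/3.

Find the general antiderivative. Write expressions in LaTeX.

Recognize the product-rule pattern: f = u'v + uv' with u = - \frac{1}{2 \left(3 \theta + 1\right)}, v = \log{\left(\theta^{2} + 1 \right)}, so integration by parts undoes it.
Check: d/d\theta[- \frac{\log{\left(\theta^{2} + 1 \right)}}{6 \theta + 2}] = \frac{3 \theta^{2} \log{\left(\theta^{2} + 1 \right)} - 6 \theta^{2} - 2 \theta + 3 \log{\left(\theta^{2} + 1 \right)}}{18 \theta^{4} + 12 \theta^{3} + 20 \theta^{2} + 12 \theta + 2} = f(\theta).

F(\theta) = - \frac{\log{\left(\theta^{2} + 1 \right)}}{6 \theta + 2} + C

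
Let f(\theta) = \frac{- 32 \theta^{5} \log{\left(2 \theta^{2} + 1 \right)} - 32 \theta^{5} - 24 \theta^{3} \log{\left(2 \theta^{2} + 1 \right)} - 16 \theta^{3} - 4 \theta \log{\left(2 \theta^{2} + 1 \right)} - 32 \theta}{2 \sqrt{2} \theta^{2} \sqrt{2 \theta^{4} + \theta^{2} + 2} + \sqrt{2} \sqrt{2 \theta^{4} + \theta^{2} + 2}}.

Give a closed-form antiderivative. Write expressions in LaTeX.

An antiderivative is F(\theta) = - 2 \sqrt{2} \sqrt{2 \theta^{4} + \theta^{2} + 2} \log{\left(2 \theta^{2} + 1 \right)}.

f has the shape u'v + uv' for u = - 4 \sqrt{\theta^{4} + \frac{\theta^{2}}{2} + 1} and v = \log{\left(2 \theta^{2} + 1 \right)} — it is the derivative of the product u*v.
Check: d/d\theta[- 2 \sqrt{2} \sqrt{2 \theta^{4} + \theta^{2} + 2} \log{\left(2 \theta^{2} + 1 \right)}] = \frac{- 16 \sqrt{2} \theta^{5} \log{\left(2 \theta^{2} + 1 \right)} - 16 \sqrt{2} \theta^{5} - 12 \sqrt{2} \theta^{3} \log{\left(2 \theta^{2} + 1 \right)} - 8 \sqrt{2} \theta^{3} - 2 \sqrt{2} \theta \log{\left(2 \theta^{2} + 1 \right)} - 16 \sqrt{2} \theta}{2 \theta^{2} \sqrt{2 \theta^{4} + \theta^{2} + 2} + \sqrt{2 \theta^{4} + \theta^{2} + 2}}, which equals f(\theta).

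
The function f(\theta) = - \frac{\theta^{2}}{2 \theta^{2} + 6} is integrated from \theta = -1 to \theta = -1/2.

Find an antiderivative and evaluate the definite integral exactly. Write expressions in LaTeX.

Any candidate F(\theta) must reproduce f(\theta) exactly when differentiated.
F(\theta) = \frac{- \theta + \sqrt{3} \operatorname{atan}{\left(\frac{\sqrt{3} \theta}{3} \right)}}{2} is an antiderivative of f.
Check: d/d\theta[\frac{- \theta + \sqrt{3} \operatorname{atan}{\left(\frac{\sqrt{3} \theta}{3} \right)}}{2}] = - \frac{\theta^{2}}{2 \theta^{2} + 6} = f(\theta).
F(-1/2) = - \frac{\sqrt{3} \operatorname{atan}{\left(\frac{\sqrt{3}}{6} \right)}}{2} + \frac{1}{4}; F(-1) = - \frac{\sqrt{3} \pi}{12} + \frac{1}{2}.
Integral = F(-1/2) - F(-1) = - \frac{1}{4} - \frac{\sqrt{3} \operatorname{atan}{\left(\frac{\sqrt{3}}{6} \right)}}{2} + \frac{\sqrt{3} \pi}{12}.

Antiderivative: F(\theta) = \frac{- \theta + \sqrt{3} \operatorname{atan}{\left(\frac{\sqrt{3} \theta}{3} \right)}}{2}; value = - \frac{1}{4} - \frac{\sqrt{3} \operatorname{atan}{\left(\frac{\sqrt{3}}{6} \right)}}{2} + \frac{\sqrt{3} \pi}{12}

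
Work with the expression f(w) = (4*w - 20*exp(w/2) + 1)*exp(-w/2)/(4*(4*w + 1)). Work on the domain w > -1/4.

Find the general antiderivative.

F(w) = -5*log(4*w + 1)/4 - exp(-w/2)/2 + C

Differentiate the proposed F(w) back; it has to land on f(w) exactly.
Check: d/dw[-5*log(4*w + 1)/4 - exp(-w/2)/2] = (4*w - 20*exp(w/2) + 1)/(16*w*exp(w/2) + 4*exp(w/2)), which equals f(w).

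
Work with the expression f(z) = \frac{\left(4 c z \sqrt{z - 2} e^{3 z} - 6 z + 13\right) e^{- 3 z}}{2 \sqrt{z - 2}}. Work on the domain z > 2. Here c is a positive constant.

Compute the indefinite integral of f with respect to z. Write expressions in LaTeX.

Differentiate the proposed F(z) back; it has to land on f(z) exactly.
Check: d/dz[\left(c z^{2} e^{3 z} + \sqrt{z - 2}\right) e^{- 3 z}] = \frac{\left(4 c z \sqrt{z - 2} e^{3 z} - 6 z + 13\right) e^{- 3 z}}{2 \sqrt{z - 2}} = f(z).

F(z) = \left(c z^{2} e^{3 z} + \sqrt{z - 2}\right) e^{- 3 z} + C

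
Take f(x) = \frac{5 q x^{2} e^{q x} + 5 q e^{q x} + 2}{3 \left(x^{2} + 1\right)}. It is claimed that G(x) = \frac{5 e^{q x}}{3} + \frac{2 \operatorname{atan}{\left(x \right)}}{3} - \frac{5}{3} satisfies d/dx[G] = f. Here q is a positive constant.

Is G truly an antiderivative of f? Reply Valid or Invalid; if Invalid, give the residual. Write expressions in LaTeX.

Valid: G'(x) = f(x).

d/dx[G] = \frac{5 q x^{2} e^{q x} + 5 q e^{q x} + 2}{3 x^{2} + 3}
This equals f(x) exactly, so the claim holds.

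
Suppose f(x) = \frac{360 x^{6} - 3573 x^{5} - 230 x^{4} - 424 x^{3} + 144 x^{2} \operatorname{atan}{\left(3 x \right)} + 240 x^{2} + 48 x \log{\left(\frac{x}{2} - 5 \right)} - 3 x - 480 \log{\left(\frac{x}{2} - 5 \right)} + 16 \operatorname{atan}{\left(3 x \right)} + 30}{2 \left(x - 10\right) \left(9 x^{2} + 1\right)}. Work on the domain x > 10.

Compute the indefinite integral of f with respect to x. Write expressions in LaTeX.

Recover f(x) by differentiating a candidate F(x); any mismatch rules it out.
Check: d/dx[\frac{10 x^{4} + x^{3} - 3 x + 16 \log{\left(\frac{x}{2} - 5 \right)} \operatorname{atan}{\left(3 x \right)} + 2}{2}] = \frac{360 x^{6} - 3573 x^{5} - 230 x^{4} - 424 x^{3} + 144 x^{2} \operatorname{atan}{\left(3 x \right)} + 240 x^{2} + 48 x \log{\left(\frac{x}{2} - 5 \right)} - 3 x - 480 \log{\left(\frac{x}{2} - 5 \right)} + 16 \operatorname{atan}{\left(3 x \right)} + 30}{18 x^{3} - 180 x^{2} + 2 x - 20}, which equals f(x).

F(x) = \frac{10 x^{4} + x^{3} - 3 x + 16 \log{\left(\frac{x}{2} - 5 \right)} \operatorname{atan}{\left(3 x \right)} + 2}{2} + C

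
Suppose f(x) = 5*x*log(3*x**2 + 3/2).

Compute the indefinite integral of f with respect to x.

Check any antiderivative F(x) by computing F'(x) and comparing it with f(x).
Check: d/dx[5*x**2*log(3*x**2 + 3/2)/2 - 5*x**2/2 + 5*log(2*x**2 + 1)/4] = 5*x*log(x**2 + 1/2) + 5*x*log(3), which equals f(x).

F(x) = 5*x**2*log(3*x**2 + 3/2)/2 - 5*x**2/2 + 5*log(2*x**2 + 1)/4 + C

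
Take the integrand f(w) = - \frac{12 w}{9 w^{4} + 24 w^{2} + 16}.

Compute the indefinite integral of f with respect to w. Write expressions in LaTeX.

The substitution u = \frac{3 w^{2}}{2} + 2 works: f is exactly (dF/du)*(du/dw) for that inner function.
Check: d/dw[\frac{1}{\frac{3 w^{2}}{2} + 2}] = - \frac{12 w}{9 w^{4} + 24 w^{2} + 16} = f(w).

F(w) = \frac{1}{\frac{3 w^{2}}{2} + 2} + C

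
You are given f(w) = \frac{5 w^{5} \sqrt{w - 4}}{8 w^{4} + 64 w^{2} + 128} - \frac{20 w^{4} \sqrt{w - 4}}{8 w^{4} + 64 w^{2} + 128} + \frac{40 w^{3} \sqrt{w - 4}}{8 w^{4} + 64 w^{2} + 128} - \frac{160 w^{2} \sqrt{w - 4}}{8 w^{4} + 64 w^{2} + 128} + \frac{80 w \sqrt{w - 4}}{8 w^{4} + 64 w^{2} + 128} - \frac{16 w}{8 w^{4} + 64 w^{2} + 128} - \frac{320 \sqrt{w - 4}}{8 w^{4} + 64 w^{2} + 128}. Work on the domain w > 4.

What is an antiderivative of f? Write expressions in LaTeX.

Integrate term by term and add the pieces.
Check: d/dw[\frac{w^{4} \sqrt{w - 4} - 8 w^{3} \sqrt{w - 4} + 20 w^{2} \sqrt{w - 4} - 32 w \sqrt{w - 4} + 64 \sqrt{w - 4} + 4}{4 w^{2} + 16}] = \frac{5 w^{6} - 40 w^{5} + 120 w^{4} - 320 w^{3} + 720 w^{2} - 16 w \sqrt{w - 4} - 640 w + 1280}{8 w^{4} \sqrt{w - 4} + 64 w^{2} \sqrt{w - 4} + 128 \sqrt{w - 4}}, which equals f(w).

An antiderivative is F(w) = \frac{w^{4} \sqrt{w - 4} - 8 w^{3} \sqrt{w - 4} + 20 w^{2} \sqrt{w - 4} - 32 w \sqrt{w - 4} + 64 \sqrt{w - 4} + 4}{4 w^{2} + 16}.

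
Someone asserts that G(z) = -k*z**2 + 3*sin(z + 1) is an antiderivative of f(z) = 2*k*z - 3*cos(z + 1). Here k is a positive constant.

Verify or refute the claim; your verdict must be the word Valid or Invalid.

d/dz[G] = -2*k*z + 3*cos(z + 1)
d/dz[G] - f(z) = -4*k*z + 6*cos(z + 1) != 0.

Invalid: d/dz[G] - f = -4*k*z + 6*cos(z + 1), which is not 0.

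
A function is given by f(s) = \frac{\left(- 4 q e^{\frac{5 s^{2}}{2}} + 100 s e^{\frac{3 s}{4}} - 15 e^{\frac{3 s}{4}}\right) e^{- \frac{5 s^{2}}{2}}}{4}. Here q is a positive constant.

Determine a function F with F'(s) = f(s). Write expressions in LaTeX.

Since d/ds undoes antidifferentiation here, F'(s) = f(s) is required of F(s).
Check: d/ds[- q s - 5 e^{\frac{3 s}{4}} e^{- \frac{5 s^{2}}{2}}] = \frac{\left(- 4 q e^{\frac{5 s^{2}}{2}} + 100 s e^{\frac{3 s}{4}} - 15 e^{\frac{3 s}{4}}\right) e^{- \frac{5 s^{2}}{2}}}{4} = f(s).

An antiderivative is F(s) = - q s - 5 e^{\frac{3 s}{4}} e^{- \frac{5 s^{2}}{2}}.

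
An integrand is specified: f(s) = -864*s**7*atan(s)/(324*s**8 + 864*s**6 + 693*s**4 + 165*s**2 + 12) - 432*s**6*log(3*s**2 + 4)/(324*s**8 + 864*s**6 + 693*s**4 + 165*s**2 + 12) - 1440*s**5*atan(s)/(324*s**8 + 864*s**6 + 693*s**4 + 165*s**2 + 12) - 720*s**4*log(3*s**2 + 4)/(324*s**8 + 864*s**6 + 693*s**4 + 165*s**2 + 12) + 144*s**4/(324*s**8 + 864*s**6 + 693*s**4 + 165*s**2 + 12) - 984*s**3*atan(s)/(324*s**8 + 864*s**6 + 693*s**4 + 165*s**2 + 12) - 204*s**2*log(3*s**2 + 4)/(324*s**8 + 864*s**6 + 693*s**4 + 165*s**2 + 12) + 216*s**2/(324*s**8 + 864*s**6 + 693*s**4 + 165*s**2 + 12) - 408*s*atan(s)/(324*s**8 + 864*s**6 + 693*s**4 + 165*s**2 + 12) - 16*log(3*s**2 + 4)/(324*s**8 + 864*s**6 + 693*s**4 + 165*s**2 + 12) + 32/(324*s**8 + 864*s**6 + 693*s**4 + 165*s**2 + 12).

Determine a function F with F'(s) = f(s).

An antiderivative is F(s) = (-24*s**2*log(3*s**2 + 4)*atan(s) - 4*log(3*s**2 + 4)*atan(s) + 8*atan(s))/(18*s**2 + 3).

Recognize the product-rule pattern: f = u'v + uv' with u = -4*log(3*s**2 + 4)/3 + 4/(3*(3*s**2 + 1/2)), v = atan(s), so integration by parts undoes it.
Check: d/ds[(-24*s**2*log(3*s**2 + 4)*atan(s) - 4*log(3*s**2 + 4)*atan(s) + 8*atan(s))/(18*s**2 + 3)] = (-864*s**7*atan(s) - 432*s**6*log(3*s**2 + 4) - 1440*s**5*atan(s) - 720*s**4*log(3*s**2 + 4) + 144*s**4 - 984*s**3*atan(s) - 204*s**2*log(3*s**2 + 4) + 216*s**2 - 408*s*atan(s) - 16*log(3*s**2 + 4) + 32)/(324*s**8 + 864*s**6 + 693*s**4 + 165*s**2 + 12), which equals f(s).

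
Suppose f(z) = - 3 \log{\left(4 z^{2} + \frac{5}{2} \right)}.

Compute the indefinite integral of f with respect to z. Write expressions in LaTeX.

A first test for any F(z): its z-derivative must equal f(z) identically.
Check: d/dz[- 3 z \log{\left(4 z^{2} + \frac{5}{2} \right)} + 6 z - \frac{3 \sqrt{10} \operatorname{atan}{\left(\frac{2 \sqrt{10} z}{5} \right)}}{2}] = - 3 \log{\left(4 z^{2} + \frac{5}{2} \right)} = f(z).

F(z) = - 3 z \log{\left(4 z^{2} + \frac{5}{2} \right)} + 6 z - \frac{3 \sqrt{10} \operatorname{atan}{\left(\frac{2 \sqrt{10} z}{5} \right)}}{2} + C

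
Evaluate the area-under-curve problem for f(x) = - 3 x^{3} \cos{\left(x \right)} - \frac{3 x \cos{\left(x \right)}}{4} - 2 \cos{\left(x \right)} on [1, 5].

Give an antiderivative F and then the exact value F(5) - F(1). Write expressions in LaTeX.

Integrate term by term and add the pieces.
F(x) = - 3 x^{3} \sin{\left(x \right)} - 9 x^{2} \cos{\left(x \right)} + \frac{69 x \sin{\left(x \right)}}{4} - 2 \sin{\left(x \right)} + \frac{69 \cos{\left(x \right)}}{4} is an antiderivative of f.
Check: d/dx[- 3 x^{3} \sin{\left(x \right)} - 9 x^{2} \cos{\left(x \right)} + \frac{69 x \sin{\left(x \right)}}{4} - 2 \sin{\left(x \right)} + \frac{69 \cos{\left(x \right)}}{4}] = - 3 x^{3} \cos{\left(x \right)} - \frac{3 x \cos{\left(x \right)}}{4} - 2 \cos{\left(x \right)} = f(x).
F(5) = - \frac{831 \cos{\left(5 \right)}}{4} - \frac{1163 \sin{\left(5 \right)}}{4}; F(1) = \frac{33 \cos{\left(1 \right)}}{4} + \frac{49 \sin{\left(1 \right)}}{4}.
Integral = F(5) - F(1) = - \frac{831 \cos{\left(5 \right)}}{4} - \frac{49 \sin{\left(1 \right)}}{4} - \frac{33 \cos{\left(1 \right)}}{4} - \frac{1163 \sin{\left(5 \right)}}{4}.

Antiderivative: F(x) = - 3 x^{3} \sin{\left(x \right)} - 9 x^{2} \cos{\left(x \right)} + \frac{69 x \sin{\left(x \right)}}{4} - 2 \sin{\left(x \right)} + \frac{69 \cos{\left(x \right)}}{4}; value = - \frac{831 \cos{\left(5 \right)}}{4} - \frac{49 \sin{\left(1 \right)}}{4} - \frac{33 \cos{\left(1 \right)}}{4} - \frac{1163 \sin{\left(5 \right)}}{4}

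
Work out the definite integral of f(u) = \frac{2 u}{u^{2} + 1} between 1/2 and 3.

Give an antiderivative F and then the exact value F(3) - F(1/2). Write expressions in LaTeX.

Antiderivative: F(u) = \log{\left(u^{2} + 1 \right)}; value = - \log{\left(\frac{5}{4} \right)} + \log{\left(10 \right)}

The substitution w = u^{2} + 1 works: f is exactly (dF/dw)*(dw/du) for that inner function.
F(u) = \log{\left(u^{2} + 1 \right)} is an antiderivative of f.
Check: d/du[\log{\left(u^{2} + 1 \right)}] = \frac{2 u}{u^{2} + 1} = f(u).
F(3) = \log{\left(10 \right)}; F(1/2) = \log{\left(\frac{5}{4} \right)}.
Integral = F(3) - F(1/2) = - \log{\left(\frac{5}{4} \right)} + \log{\left(10 \right)}.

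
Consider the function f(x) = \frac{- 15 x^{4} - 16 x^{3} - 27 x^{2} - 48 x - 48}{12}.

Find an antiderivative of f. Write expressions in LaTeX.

An antiderivative is F(x) = \frac{x \left(- 3 x^{4} - 4 x^{3} - 9 x^{2} - 24 x - 48\right)}{12}.

Check any antiderivative F(x) by computing F'(x) and comparing it with f(x).
Check: d/dx[\frac{x \left(- 3 x^{4} - 4 x^{3} - 9 x^{2} - 24 x - 48\right)}{12}] = - \frac{5 x^{4}}{4} - \frac{4 x^{3}}{3} - \frac{9 x^{2}}{4} - 4 x - 4, which equals f(x).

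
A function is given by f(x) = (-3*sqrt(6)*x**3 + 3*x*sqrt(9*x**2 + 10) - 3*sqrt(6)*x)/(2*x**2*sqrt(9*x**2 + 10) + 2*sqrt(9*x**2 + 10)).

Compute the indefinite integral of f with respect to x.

F(x) = -sqrt(3*x**2/2 + 5/3) + 3*log(2*x**2 + 2)/4 + C

For F(x) to be correct the identity F'(x) - f(x) = 0 must hold.
Check: d/dx[-sqrt(3*x**2/2 + 5/3) + 3*log(2*x**2 + 2)/4] = (-3*sqrt(6)*x**3 + 3*x*sqrt(9*x**2 + 10) - 3*sqrt(6)*x)/(2*x**2*sqrt(9*x**2 + 10) + 2*sqrt(9*x**2 + 10)) = f(x).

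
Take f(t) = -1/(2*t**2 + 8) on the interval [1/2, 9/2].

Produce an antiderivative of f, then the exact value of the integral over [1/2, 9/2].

Any candidate F(t) must reproduce f(t) exactly when differentiated.
F(t) = -atan(t/2)/4 is an antiderivative of f.
Check: d/dt[-atan(t/2)/4] = -1/(2*t**2 + 8) = f(t).
F(9/2) = -atan(9/4)/4; F(1/2) = -atan(1/4)/4.
Integral = F(9/2) - F(1/2) = -atan(9/4)/4 + atan(1/4)/4.

Antiderivative: F(t) = -atan(t/2)/4; value = -atan(9/4)/4 + atan(1/4)/4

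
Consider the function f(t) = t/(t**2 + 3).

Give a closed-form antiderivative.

f matches the chain-rule pattern g'(h)*h' with inner function h(t) = t**2 + 3; substituting u = h(t) collapses the integral.
Check: d/dt[log(t**2 + 3)/2] = t/(t**2 + 3) = f(t).

An antiderivative is F(t) = log(t**2 + 3)/2.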